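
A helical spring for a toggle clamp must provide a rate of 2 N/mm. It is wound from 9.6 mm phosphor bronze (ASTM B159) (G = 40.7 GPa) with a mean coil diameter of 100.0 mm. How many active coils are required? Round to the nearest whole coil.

22

N_a = Gd⁴/(8D³k) = (40.7×10³ × 9.6⁴)/(8 × 100.0³ × 2)
    = 3.45684e+08 / 1.6e+07 = 21.61 → 22 coils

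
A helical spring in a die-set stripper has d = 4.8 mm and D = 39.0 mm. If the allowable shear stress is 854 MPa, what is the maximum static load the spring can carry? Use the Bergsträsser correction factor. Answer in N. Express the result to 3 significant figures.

813 N

C = D/d = 39.0/4.8 = 8.1250
K_B = (4C+2)/(4C−3) = 34.500/29.500 = 1.1695
τ_max = K·8FD/(πd³) → F_max = τ_allow·πd³/(8DK)
F_max = 854·π·4.8³/(8·39.0·1.1695) = 2.9671e+05/364.88 = 813.17 N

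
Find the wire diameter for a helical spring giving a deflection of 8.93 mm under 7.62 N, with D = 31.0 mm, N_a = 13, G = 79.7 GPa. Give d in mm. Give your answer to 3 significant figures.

2.40 mm

Required rate k = F/δ = 7.62/8.93 = 0.8533 N/mm
d = (8D³N_a·k / G)^(1/4) = (8·31.0³·13·0.8533 / (79.7×10³))^0.25
  = (33.171)^0.25 = 2.3999 mm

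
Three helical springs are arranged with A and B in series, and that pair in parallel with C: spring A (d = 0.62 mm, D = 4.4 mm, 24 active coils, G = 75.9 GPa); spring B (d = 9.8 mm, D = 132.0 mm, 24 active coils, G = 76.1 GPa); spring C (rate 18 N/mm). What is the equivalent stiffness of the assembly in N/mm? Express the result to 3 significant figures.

k_A = Gd⁴/(8D³N_a) = (75.9×10³)(0.62⁴)/(8·4.4³·24) = 0.68572 N/mm
k_B = Gd⁴/(8D³N_a) = (76.1×10³)(9.8⁴)/(8·132.0³·24) = 1.5895 N/mm
Springs A,B series: k_AB = 1/(1/0.68572+1/1.5895) = 0.47906 N/mm; parallel with C: k_eq = 0.47906+18 = 18.479 N/mm

18.5 N/mm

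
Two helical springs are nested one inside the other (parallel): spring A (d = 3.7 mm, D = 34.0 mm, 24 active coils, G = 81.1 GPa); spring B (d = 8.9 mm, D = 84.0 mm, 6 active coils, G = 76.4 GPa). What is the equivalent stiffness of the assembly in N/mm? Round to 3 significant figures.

18.9 N/mm

k_A = Gd⁴/(8D³N_a) = (81.1×10³)(3.7⁴)/(8·34.0³·24) = 2.0141 N/mm
k_B = Gd⁴/(8D³N_a) = (76.4×10³)(8.9⁴)/(8·84.0³·6) = 16.849 N/mm
Parallel: k_eq = 2.0141 + 16.849 = 18.863 N/mm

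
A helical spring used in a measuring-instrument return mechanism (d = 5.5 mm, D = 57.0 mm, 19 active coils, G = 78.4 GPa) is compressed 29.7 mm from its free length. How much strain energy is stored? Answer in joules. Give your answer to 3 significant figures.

k = Gd⁴/(8D³N_a) = (78.4×10³)(5.5⁴)/(8·57.0³·19) = 2.5486 N/mm
U = ½kδ² = 0.5 × 2.5486 × 29.7² = 1124 N·mm = 1.124 J

1.12 J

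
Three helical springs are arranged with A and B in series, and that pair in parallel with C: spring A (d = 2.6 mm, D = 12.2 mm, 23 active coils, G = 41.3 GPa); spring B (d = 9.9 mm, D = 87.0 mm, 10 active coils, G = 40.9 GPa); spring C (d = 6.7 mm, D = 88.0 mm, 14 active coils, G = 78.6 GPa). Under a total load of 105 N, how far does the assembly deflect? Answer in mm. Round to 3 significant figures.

19.9 mm

k_A = Gd⁴/(8D³N_a) = (41.3×10³)(2.6⁴)/(8·12.2³·23) = 5.6487 N/mm
k_B = Gd⁴/(8D³N_a) = (40.9×10³)(9.9⁴)/(8·87.0³·10) = 7.4579 N/mm
k_C = Gd⁴/(8D³N_a) = (78.6×10³)(6.7⁴)/(8·88.0³·14) = 2.0752 N/mm
Springs A,B series: k_AB = 1/(1/5.6487+1/7.4579) = 3.2142 N/mm; parallel with C: k_eq = 3.2142+2.0752 = 5.2894 N/mm
δ = F/k_eq = 105/5.2894 = 19.851 mm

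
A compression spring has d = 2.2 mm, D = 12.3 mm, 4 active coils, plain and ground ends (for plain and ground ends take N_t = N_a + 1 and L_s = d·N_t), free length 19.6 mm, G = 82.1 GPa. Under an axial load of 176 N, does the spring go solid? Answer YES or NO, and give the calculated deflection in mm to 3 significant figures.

NO, δ = 5.45 mm

k = Gd⁴/(8D³N_a) = (82.1×10³)(2.2⁴)/(8·12.3³·4) = 32.297 N/mm
N_t = 5; L_s = 2.2·5 = 11 mm; δ_solid = L₀ − L_s = 19.6 − 11 = 8.6 mm
δ = F/k = 176/32.297 = 5.4493 mm
δ < δ_solid → spring does not go solid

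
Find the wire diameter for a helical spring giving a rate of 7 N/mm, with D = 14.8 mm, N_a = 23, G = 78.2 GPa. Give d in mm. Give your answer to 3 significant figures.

2.70 mm

d = (8D³N_a·k / G)^(1/4) = (8·14.8³·23·7 / (78.2×10³))^0.25
  = (53.394)^0.25 = 2.7032 mm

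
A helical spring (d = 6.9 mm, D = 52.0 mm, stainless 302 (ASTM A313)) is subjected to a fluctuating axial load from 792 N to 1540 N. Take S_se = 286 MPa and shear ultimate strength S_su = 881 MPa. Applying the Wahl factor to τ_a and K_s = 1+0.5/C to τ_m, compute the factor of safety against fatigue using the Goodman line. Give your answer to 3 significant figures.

C = D/d = 52.0/6.9 = 7.5362; K_W = (4C−1)/(4C−4)+0.615/C = 1.1964; K_s = 1+0.5/C = 1.0663
F_a = (F_max−F_min)/2 = 374 N; F_m = (F_max+F_min)/2 = 1166 N
τ_a = K_W·8F_aD/(πd³) = 1.1964 × 150.75 = 180.35 MPa
τ_m = K_s·8F_mD/(πd³) = 1.0663 × 470 = 501.18 MPa
Goodman: 1/n_f = τ_a/S_se + τ_m/S_su = 180.35/286 + 501.18/881 = 0.63061 + 0.56888 = 1.1995
n_f = 1/1.1995 = 0.8337

0.834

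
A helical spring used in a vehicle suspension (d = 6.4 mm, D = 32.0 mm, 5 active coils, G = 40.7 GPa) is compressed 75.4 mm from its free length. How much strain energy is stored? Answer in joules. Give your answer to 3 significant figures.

k = Gd⁴/(8D³N_a) = (40.7×10³)(6.4⁴)/(8·32.0³·5) = 52.096 N/mm
U = ½kδ² = 0.5 × 52.096 × 75.4² = 1.4809e+05 N·mm = 148.09 J

148 J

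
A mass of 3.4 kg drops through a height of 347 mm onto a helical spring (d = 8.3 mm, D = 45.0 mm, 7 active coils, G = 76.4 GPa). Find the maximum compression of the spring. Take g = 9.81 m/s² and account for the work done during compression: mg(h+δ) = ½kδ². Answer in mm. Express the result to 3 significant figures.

18.5 mm

k = Gd⁴/(8D³N_a) = (76.4×10³)(8.3⁴)/(8·45.0³·7) = 71.053 N/mm
W = mg = 3.4 × 9.81 = 33.354 N
½kδ² − Wδ − Wh = 0 → δ = (W + √(W² + 2kWh))/k
δ = (33.354 + √(1112.5 + 1.6447e+06))/71.053 = (33.354 + 1282.9)/71.053 = 18.525 mm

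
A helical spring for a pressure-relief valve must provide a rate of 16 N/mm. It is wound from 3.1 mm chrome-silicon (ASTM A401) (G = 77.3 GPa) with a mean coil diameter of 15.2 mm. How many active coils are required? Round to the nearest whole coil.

16

N_a = Gd⁴/(8D³k) = (77.3×10³ × 3.1⁴)/(8 × 15.2³ × 16)
    = 7.13882e+06 / 449511 = 15.88 → 16 coils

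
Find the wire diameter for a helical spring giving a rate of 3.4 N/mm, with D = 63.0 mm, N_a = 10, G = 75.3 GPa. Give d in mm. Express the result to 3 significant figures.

d = (8D³N_a·k / G)^(1/4) = (8·63.0³·10·3.4 / (75.3×10³))^0.25
  = (903.22)^0.25 = 5.4821 mm

5.48 mm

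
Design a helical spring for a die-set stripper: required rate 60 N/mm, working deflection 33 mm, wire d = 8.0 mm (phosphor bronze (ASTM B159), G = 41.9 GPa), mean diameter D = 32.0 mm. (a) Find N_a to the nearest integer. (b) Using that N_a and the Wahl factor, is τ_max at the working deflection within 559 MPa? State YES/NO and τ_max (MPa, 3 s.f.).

N_a = Gd⁴/(8D³k) = (41.9×10³)(8.0⁴)/(8·32.0³·60) = 10.91 → N_a = 11
Actual rate k = Gd⁴/(8D³·11) = 59.517 N/mm
Working load F = kδ = 59.517·33 = 1964.1 N
C = 32.0/8.0 = 4.0000; K_W = (4C−1)/(4C−4)+0.615/C = 1.4038
τ_max = K_W·8FD/(πd³) = 1.4038·312.59 = 438.8 MPa
τ_max ≤ 559 MPa → acceptable

(a) 11 coils; (b) YES, τ_max = 439 MPa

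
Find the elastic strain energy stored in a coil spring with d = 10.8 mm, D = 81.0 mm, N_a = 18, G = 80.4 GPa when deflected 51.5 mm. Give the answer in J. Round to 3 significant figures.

19.0 J

k = Gd⁴/(8D³N_a) = (80.4×10³)(10.8⁴)/(8·81.0³·18) = 14.293 N/mm
U = ½kδ² = 0.5 × 14.293 × 51.5² = 18955 N·mm = 18.955 J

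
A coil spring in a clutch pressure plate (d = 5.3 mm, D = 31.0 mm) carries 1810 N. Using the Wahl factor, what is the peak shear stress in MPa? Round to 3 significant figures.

Spring index C = D/d = 31.0/5.3 = 5.8491
K_W = (4C−1)/(4C−4) + 0.615/C = 22.396/19.396 + 0.1051 = 1.2598
τ₀ = 8FD/(πd³) = 8·1810·31.0/(π·5.3³) = 448880/467.71 = 959.74 MPa
τ_max = K·τ₀ = 1.2598 × 959.74 = 1209.1 MPa

1210 MPa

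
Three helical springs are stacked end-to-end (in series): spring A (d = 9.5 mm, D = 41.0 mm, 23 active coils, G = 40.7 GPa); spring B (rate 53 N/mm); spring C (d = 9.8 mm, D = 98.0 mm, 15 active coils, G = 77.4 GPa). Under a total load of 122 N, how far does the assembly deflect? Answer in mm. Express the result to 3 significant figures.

26.3 mm

k_A = Gd⁴/(8D³N_a) = (40.7×10³)(9.5⁴)/(8·41.0³·23) = 26.141 N/mm
k_C = Gd⁴/(8D³N_a) = (77.4×10³)(9.8⁴)/(8·98.0³·15) = 6.321 N/mm
Series: 1/k_eq = 1/26.141 + 1/53 + 1/6.321 = 0.21533; k_eq = 4.6441 N/mm
δ = F/k_eq = 122/4.6441 = 26.27 mm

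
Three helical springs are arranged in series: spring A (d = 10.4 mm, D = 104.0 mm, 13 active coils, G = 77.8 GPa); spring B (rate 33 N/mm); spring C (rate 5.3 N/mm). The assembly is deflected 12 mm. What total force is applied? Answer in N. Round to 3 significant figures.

34.5 N

k_A = Gd⁴/(8D³N_a) = (77.8×10³)(10.4⁴)/(8·104.0³·13) = 7.78 N/mm
Series: 1/k_eq = 1/7.78 + 1/33 + 1/5.3 = 0.34752; k_eq = 2.8776 N/mm
F = k_eq·δ = 2.8776·12 = 34.531 N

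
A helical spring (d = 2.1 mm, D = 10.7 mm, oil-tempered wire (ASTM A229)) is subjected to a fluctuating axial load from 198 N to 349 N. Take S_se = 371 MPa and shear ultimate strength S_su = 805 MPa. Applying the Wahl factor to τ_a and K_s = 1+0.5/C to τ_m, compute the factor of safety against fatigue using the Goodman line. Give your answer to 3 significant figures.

C = D/d = 10.7/2.1 = 5.0952; K_W = (4C−1)/(4C−4)+0.615/C = 1.3038; K_s = 1+0.5/C = 1.0981
F_a = (F_max−F_min)/2 = 75.5 N; F_m = (F_max+F_min)/2 = 273.5 N
τ_a = K_W·8F_aD/(πd³) = 1.3038 × 222.13 = 289.63 MPa
τ_m = K_s·8F_mD/(πd³) = 1.0981 × 804.68 = 883.64 MPa
Goodman: 1/n_f = τ_a/S_se + τ_m/S_su = 289.63/371 + 883.64/805 = 0.78066 + 1.09769 = 1.8784
n_f = 1/1.8784 = 0.5324

0.532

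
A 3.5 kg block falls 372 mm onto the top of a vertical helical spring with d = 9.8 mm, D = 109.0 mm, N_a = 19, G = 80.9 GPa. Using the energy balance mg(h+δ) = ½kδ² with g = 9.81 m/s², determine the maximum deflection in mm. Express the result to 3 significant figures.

k = Gd⁴/(8D³N_a) = (80.9×10³)(9.8⁴)/(8·109.0³·19) = 3.7908 N/mm
W = mg = 3.5 × 9.81 = 34.335 N
½kδ² − Wδ − Wh = 0 → δ = (W + √(W² + 2kWh))/k
δ = (34.335 + √(1178.9 + 96836.6))/3.7908 = (34.335 + 313.07)/3.7908 = 91.646 mm

91.6 mm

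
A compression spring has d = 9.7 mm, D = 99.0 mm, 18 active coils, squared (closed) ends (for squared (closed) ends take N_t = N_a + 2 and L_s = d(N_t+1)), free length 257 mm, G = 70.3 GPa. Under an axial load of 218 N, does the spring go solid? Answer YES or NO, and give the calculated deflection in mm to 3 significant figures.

NO, δ = 48.9 mm

k = Gd⁴/(8D³N_a) = (70.3×10³)(9.7⁴)/(8·99.0³·18) = 4.4542 N/mm
N_t = 20; L_s = 9.7·21 = 203.7 mm; δ_solid = L₀ − L_s = 257 − 203.7 = 53.3 mm
δ = F/k = 218/4.4542 = 48.942 mm
δ < δ_solid → spring does not go solid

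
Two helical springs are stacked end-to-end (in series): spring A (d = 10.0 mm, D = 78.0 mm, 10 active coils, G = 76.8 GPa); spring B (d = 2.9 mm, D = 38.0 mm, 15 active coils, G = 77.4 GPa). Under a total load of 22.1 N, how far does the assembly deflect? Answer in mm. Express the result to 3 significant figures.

27.7 mm

k_A = Gd⁴/(8D³N_a) = (76.8×10³)(10.0⁴)/(8·78.0³·10) = 20.23 N/mm
k_B = Gd⁴/(8D³N_a) = (77.4×10³)(2.9⁴)/(8·38.0³·15) = 0.83138 N/mm
Series: 1/k_eq = 1/20.23 + 1/0.83138 = 1.2522; k_eq = 0.79856 N/mm
δ = F/k_eq = 22.1/0.79856 = 27.675 mm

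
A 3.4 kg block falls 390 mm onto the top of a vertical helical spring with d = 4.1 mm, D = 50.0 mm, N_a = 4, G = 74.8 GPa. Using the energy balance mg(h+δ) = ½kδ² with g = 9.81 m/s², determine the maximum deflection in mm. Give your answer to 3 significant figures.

76.8 mm

k = Gd⁴/(8D³N_a) = (74.8×10³)(4.1⁴)/(8·50.0³·4) = 5.2842 N/mm
W = mg = 3.4 × 9.81 = 33.354 N
½kδ² − Wδ − Wh = 0 → δ = (W + √(W² + 2kWh))/k
δ = (33.354 + √(1112.5 + 137474))/5.2842 = (33.354 + 372.27)/5.2842 = 76.762 mm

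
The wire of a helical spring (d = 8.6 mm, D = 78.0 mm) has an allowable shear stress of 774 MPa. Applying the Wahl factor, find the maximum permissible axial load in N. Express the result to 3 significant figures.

2140 N

C = D/d = 78.0/8.6 = 9.0698
K_W = (4C−1)/(4C−4) + 0.615/C = 35.279/32.279 + 0.0678 = 1.1607
τ_max = K·8FD/(πd³) → F_max = τ_allow·πd³/(8DK)
F_max = 774·π·8.6³/(8·78.0·1.1607) = 1.5466e+06/724.31 = 2135.3 N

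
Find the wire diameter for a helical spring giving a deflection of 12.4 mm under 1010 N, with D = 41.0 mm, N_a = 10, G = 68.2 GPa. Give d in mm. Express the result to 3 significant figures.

Required rate k = F/δ = 1010/12.4 = 81.452 N/mm
d = (8D³N_a·k / G)^(1/4) = (8·41.0³·10·81.452 / (68.2×10³))^0.25
  = (6585)^0.25 = 9.0082 mm

9.01 mm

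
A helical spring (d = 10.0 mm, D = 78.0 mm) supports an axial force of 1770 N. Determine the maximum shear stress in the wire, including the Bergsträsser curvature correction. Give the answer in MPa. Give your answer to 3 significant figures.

Spring index C = D/d = 78.0/10.0 = 7.8000
K_B = (4C+2)/(4C−3) = 33.200/28.200 = 1.1773
τ₀ = 8FD/(πd³) = 8·1770·78.0/(π·10.0³) = 1.10448e+06/3141.6 = 351.57 MPa
τ_max = K·τ₀ = 1.1773 × 351.57 = 413.9 MPa

414 MPa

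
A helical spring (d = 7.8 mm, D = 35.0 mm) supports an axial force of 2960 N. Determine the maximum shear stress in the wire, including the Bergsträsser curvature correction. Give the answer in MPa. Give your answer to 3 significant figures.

742 MPa

Spring index C = D/d = 35.0/7.8 = 4.4872
K_B = (4C+2)/(4C−3) = 19.949/14.949 = 1.3345
τ₀ = 8FD/(πd³) = 8·2960·35.0/(π·7.8³) = 828800/1490.8 = 555.92 MPa
τ_max = K·τ₀ = 1.3345 × 555.92 = 741.87 MPa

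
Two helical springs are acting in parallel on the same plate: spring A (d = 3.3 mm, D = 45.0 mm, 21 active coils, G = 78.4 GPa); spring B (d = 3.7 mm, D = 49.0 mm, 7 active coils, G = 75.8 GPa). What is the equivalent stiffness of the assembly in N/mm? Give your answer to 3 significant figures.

k_A = Gd⁴/(8D³N_a) = (78.4×10³)(3.3⁴)/(8·45.0³·21) = 0.60733 N/mm
k_B = Gd⁴/(8D³N_a) = (75.8×10³)(3.7⁴)/(8·49.0³·7) = 2.1563 N/mm
Parallel: k_eq = 0.60733 + 2.1563 = 2.7636 N/mm

2.76 N/mm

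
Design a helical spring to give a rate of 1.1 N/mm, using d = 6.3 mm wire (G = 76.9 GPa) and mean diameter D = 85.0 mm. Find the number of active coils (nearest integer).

N_a = Gd⁴/(8D³k) = (76.9×10³ × 6.3⁴)/(8 × 85.0³ × 1.1)
    = 1.2114e+08 / 5.4043e+06 = 22.42 → 22 coils

22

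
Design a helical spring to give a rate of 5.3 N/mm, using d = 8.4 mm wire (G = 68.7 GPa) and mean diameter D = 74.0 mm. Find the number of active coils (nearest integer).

20

N_a = Gd⁴/(8D³k) = (68.7×10³ × 8.4⁴)/(8 × 74.0³ × 5.3)
    = 3.42038e+08 / 1.71815e+07 = 19.91 → 20 coils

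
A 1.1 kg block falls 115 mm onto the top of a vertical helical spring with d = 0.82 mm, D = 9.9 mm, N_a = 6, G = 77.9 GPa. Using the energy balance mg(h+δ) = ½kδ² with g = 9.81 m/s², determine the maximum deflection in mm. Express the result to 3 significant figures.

k = Gd⁴/(8D³N_a) = (77.9×10³)(0.82⁴)/(8·9.9³·6) = 0.75622 N/mm
W = mg = 1.1 × 9.81 = 10.791 N
½kδ² − Wδ − Wh = 0 → δ = (W + √(W² + 2kWh))/k
δ = (10.791 + √(116.45 + 1876.88))/0.75622 = (10.791 + 44.647)/0.75622 = 73.309 mm

73.3 mm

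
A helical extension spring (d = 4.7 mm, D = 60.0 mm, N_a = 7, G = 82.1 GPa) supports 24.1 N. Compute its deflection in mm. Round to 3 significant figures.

k = Gd⁴/(8D³N_a) = (82.1×10³)(4.7⁴)/(8·60.0³·7) = 3.312 N/mm
δ = F/k = 24.1 / 3.312 = 7.2765 mm

7.28 mm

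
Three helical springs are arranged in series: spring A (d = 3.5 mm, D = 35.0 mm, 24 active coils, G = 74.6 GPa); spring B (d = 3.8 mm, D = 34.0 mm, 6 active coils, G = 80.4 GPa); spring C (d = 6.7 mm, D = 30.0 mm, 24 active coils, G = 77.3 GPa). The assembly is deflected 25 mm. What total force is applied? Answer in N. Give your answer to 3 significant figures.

k_A = Gd⁴/(8D³N_a) = (74.6×10³)(3.5⁴)/(8·35.0³·24) = 1.3599 N/mm
k_B = Gd⁴/(8D³N_a) = (80.4×10³)(3.8⁴)/(8·34.0³·6) = 8.8861 N/mm
k_C = Gd⁴/(8D³N_a) = (77.3×10³)(6.7⁴)/(8·30.0³·24) = 30.048 N/mm
Series: 1/k_eq = 1/1.3599 + 1/8.8861 + 1/30.048 = 0.88117; k_eq = 1.1349 N/mm
F = k_eq·δ = 1.1349·25 = 28.372 N

28.4 N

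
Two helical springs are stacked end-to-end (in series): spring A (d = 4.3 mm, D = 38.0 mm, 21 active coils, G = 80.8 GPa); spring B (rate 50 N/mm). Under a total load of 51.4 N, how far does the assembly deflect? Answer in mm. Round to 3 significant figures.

k_A = Gd⁴/(8D³N_a) = (80.8×10³)(4.3⁴)/(8·38.0³·21) = 2.9966 N/mm
Series: 1/k_eq = 1/2.9966 + 1/50 = 0.35371; k_eq = 2.8271 N/mm
δ = F/k_eq = 51.4/2.8271 = 18.181 mm

18.2 mm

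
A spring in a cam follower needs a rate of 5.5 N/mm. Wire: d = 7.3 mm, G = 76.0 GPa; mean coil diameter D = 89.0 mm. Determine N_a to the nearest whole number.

N_a = Gd⁴/(8D³k) = (76.0×10³ × 7.3⁴)/(8 × 89.0³ × 5.5)
    = 2.15827e+08 / 3.10186e+07 = 6.958 → 7 coils

7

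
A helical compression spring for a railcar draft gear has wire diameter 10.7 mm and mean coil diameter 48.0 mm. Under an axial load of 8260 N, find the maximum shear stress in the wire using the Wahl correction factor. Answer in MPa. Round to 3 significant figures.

1110 MPa

Spring index C = D/d = 48.0/10.7 = 4.4860
K_W = (4C−1)/(4C−4) + 0.615/C = 16.944/13.944 + 0.1371 = 1.3522
τ₀ = 8FD/(πd³) = 8·8260·48.0/(π·10.7³) = 3.17184e+06/3848.6 = 824.16 MPa
τ_max = K·τ₀ = 1.3522 × 824.16 = 1114.5 MPa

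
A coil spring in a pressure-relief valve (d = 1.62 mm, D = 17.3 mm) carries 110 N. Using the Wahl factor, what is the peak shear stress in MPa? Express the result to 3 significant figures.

Spring index C = D/d = 17.3/1.62 = 10.6790
K_W = (4C−1)/(4C−4) + 0.615/C = 41.716/38.716 + 0.0576 = 1.1351
τ₀ = 8FD/(πd³) = 8·110·17.3/(π·1.62³) = 15224/13.357 = 1139.8 MPa
τ_max = K·τ₀ = 1.1351 × 1139.8 = 1293.8 MPa

1290 MPa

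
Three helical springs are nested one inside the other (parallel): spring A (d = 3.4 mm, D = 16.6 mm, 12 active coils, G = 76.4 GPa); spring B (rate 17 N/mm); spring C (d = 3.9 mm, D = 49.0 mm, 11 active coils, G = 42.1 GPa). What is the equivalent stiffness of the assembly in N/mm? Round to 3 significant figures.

k_A = Gd⁴/(8D³N_a) = (76.4×10³)(3.4⁴)/(8·16.6³·12) = 23.249 N/mm
k_C = Gd⁴/(8D³N_a) = (42.1×10³)(3.9⁴)/(8·49.0³·11) = 0.94074 N/mm
Parallel: k_eq = 23.249 + 17 + 0.94074 = 41.19 N/mm

41.2 N/mm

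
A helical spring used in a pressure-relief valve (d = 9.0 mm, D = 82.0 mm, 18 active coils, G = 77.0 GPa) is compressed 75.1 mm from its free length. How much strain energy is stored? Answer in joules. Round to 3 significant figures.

k = Gd⁴/(8D³N_a) = (77.0×10³)(9.0⁴)/(8·82.0³·18) = 6.3629 N/mm
U = ½kδ² = 0.5 × 6.3629 × 75.1² = 17943 N·mm = 17.943 J

17.9 J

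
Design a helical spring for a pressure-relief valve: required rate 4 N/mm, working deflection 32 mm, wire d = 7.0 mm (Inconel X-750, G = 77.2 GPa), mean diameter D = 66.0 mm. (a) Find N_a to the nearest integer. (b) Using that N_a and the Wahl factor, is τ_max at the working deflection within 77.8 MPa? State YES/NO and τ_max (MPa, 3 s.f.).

(a) 20 coils; (b) YES, τ_max = 72.9 MPa

N_a = Gd⁴/(8D³k) = (77.2×10³)(7.0⁴)/(8·66.0³·4) = 20.15 → N_a = 20
Actual rate k = Gd⁴/(8D³·20) = 4.0296 N/mm
Working load F = kδ = 4.0296·32 = 128.95 N
C = 66.0/7.0 = 9.4286; K_W = (4C−1)/(4C−4)+0.615/C = 1.1542
τ_max = K_W·8FD/(πd³) = 1.1542·63.183 = 72.926 MPa
τ_max ≤ 77.8 MPa → acceptable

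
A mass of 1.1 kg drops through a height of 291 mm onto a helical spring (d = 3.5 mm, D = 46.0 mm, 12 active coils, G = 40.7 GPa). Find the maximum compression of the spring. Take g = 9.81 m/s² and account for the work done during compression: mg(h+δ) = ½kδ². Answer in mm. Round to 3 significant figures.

k = Gd⁴/(8D³N_a) = (40.7×10³)(3.5⁴)/(8·46.0³·12) = 0.65361 N/mm
W = mg = 1.1 × 9.81 = 10.791 N
½kδ² − Wδ − Wh = 0 → δ = (W + √(W² + 2kWh))/k
δ = (10.791 + √(116.45 + 4104.94))/0.65361 = (10.791 + 64.972)/0.65361 = 115.91 mm

116 mm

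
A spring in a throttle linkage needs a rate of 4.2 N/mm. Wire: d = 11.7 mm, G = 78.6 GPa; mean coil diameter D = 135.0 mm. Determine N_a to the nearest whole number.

18

N_a = Gd⁴/(8D³k) = (78.6×10³ × 11.7⁴)/(8 × 135.0³ × 4.2)
    = 1.47288e+09 / 8.26686e+07 = 17.82 → 18 coils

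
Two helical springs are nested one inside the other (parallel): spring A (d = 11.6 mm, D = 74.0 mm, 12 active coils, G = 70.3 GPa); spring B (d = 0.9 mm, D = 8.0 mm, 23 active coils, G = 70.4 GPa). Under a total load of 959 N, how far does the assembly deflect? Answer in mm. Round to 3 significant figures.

28.9 mm

k_A = Gd⁴/(8D³N_a) = (70.3×10³)(11.6⁴)/(8·74.0³·12) = 32.721 N/mm
k_B = Gd⁴/(8D³N_a) = (70.4×10³)(0.9⁴)/(8·8.0³·23) = 0.49029 N/mm
Parallel: k_eq = 32.721 + 0.49029 = 33.211 N/mm
δ = F/k_eq = 959/33.211 = 28.876 mm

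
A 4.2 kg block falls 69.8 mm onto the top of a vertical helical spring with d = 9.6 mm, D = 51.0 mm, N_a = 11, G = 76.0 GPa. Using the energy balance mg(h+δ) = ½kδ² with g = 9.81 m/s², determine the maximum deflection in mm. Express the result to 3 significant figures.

11.0 mm

k = Gd⁴/(8D³N_a) = (76.0×10³)(9.6⁴)/(8·51.0³·11) = 55.297 N/mm
W = mg = 4.2 × 9.81 = 41.202 N
½kδ² − Wδ − Wh = 0 → δ = (W + √(W² + 2kWh))/k
δ = (41.202 + √(1697.6 + 318060))/55.297 = (41.202 + 565.47)/55.297 = 10.971 mm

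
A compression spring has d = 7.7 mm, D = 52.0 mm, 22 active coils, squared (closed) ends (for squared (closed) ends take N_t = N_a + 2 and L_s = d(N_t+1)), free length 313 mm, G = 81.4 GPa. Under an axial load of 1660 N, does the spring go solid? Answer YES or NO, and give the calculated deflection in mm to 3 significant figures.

YES, δ = 144 mm

k = Gd⁴/(8D³N_a) = (81.4×10³)(7.7⁴)/(8·52.0³·22) = 11.563 N/mm
N_t = 24; L_s = 7.7·25 = 192.5 mm; δ_solid = L₀ − L_s = 313 − 192.5 = 120.5 mm
δ = F/k = 1660/11.563 = 143.56 mm
δ ≥ δ_solid → spring goes solid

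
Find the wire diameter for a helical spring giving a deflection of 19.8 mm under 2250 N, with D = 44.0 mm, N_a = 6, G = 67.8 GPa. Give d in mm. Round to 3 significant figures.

9.10 mm

Required rate k = F/δ = 2250/19.8 = 113.64 N/mm
d = (8D³N_a·k / G)^(1/4) = (8·44.0³·6·113.64 / (67.8×10³))^0.25
  = (6853.1)^0.25 = 9.0985 mm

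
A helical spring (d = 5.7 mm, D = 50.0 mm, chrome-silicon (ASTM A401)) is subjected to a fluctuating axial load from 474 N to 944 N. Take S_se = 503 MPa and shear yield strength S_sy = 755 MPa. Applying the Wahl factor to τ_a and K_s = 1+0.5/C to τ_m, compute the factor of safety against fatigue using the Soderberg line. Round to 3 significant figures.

0.946

C = D/d = 50.0/5.7 = 8.7719; K_W = (4C−1)/(4C−4)+0.615/C = 1.1666; K_s = 1+0.5/C = 1.0570
F_a = (F_max−F_min)/2 = 235 N; F_m = (F_max+F_min)/2 = 709 N
τ_a = K_W·8F_aD/(πd³) = 1.1666 × 161.57 = 188.49 MPa
τ_m = K_s·8F_mD/(πd³) = 1.0570 × 487.45 = 515.24 MPa
Soderberg: 1/n_f = τ_a/S_se + τ_m/S_sy = 188.49/503 + 515.24/755 = 0.37472 + 0.68243 = 1.0572
n_f = 1/1.0572 = 0.9459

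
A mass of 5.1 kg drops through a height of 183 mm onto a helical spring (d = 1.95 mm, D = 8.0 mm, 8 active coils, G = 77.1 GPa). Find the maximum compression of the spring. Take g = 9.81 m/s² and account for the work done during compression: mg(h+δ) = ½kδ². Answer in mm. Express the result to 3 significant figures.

k = Gd⁴/(8D³N_a) = (77.1×10³)(1.95⁴)/(8·8.0³·8) = 34.021 N/mm
W = mg = 5.1 × 9.81 = 50.031 N
½kδ² − Wδ − Wh = 0 → δ = (W + √(W² + 2kWh))/k
δ = (50.031 + √(2503.1 + 622964))/34.021 = (50.031 + 790.86)/34.021 = 24.717 mm

24.7 mm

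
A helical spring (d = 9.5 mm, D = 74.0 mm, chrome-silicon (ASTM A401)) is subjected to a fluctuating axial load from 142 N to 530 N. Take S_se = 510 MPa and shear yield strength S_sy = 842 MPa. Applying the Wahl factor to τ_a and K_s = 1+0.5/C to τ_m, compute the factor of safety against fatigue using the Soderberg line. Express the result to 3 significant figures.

5.19

C = D/d = 74.0/9.5 = 7.7895; K_W = (4C−1)/(4C−4)+0.615/C = 1.1894; K_s = 1+0.5/C = 1.0642
F_a = (F_max−F_min)/2 = 194 N; F_m = (F_max+F_min)/2 = 336 N
τ_a = K_W·8F_aD/(πd³) = 1.1894 × 42.639 = 50.715 MPa
τ_m = K_s·8F_mD/(πd³) = 1.0642 × 73.848 = 78.589 MPa
Soderberg: 1/n_f = τ_a/S_se + τ_m/S_sy = 50.715/510 + 78.589/842 = 0.09944 + 0.09334 = 0.19278
n_f = 1/0.19278 = 5.187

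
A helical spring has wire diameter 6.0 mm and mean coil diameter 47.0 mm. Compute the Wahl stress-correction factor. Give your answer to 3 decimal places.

1.188

C = D/d = 47.0/6.0 = 7.8333
K_W = (4C−1)/(4C−4) + 0.615/C = 30.333/27.333 + 0.0785 = 1.1883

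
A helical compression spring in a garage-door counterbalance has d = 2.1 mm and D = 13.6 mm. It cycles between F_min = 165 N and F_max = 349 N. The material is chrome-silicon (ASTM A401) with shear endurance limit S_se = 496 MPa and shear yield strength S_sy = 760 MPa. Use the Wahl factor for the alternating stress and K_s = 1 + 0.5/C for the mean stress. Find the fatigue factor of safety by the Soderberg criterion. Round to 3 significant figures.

0.451

C = D/d = 13.6/2.1 = 6.4762; K_W = (4C−1)/(4C−4)+0.615/C = 1.2319; K_s = 1+0.5/C = 1.0772
F_a = (F_max−F_min)/2 = 92 N; F_m = (F_max+F_min)/2 = 257 N
τ_a = K_W·8F_aD/(πd³) = 1.2319 × 344.04 = 423.83 MPa
τ_m = K_s·8F_mD/(πd³) = 1.0772 × 961.07 = 1035.3 MPa
Soderberg: 1/n_f = τ_a/S_se + τ_m/S_sy = 423.83/496 + 1035.3/760 = 0.85450 + 1.36220 = 2.2167
n_f = 1/2.2167 = 0.4511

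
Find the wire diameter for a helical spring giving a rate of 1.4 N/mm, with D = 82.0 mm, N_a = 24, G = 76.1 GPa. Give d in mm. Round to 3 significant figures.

d = (8D³N_a·k / G)^(1/4) = (8·82.0³·24·1.4 / (76.1×10³))^0.25
  = (1947.5)^0.25 = 6.6431 mm

6.64 mm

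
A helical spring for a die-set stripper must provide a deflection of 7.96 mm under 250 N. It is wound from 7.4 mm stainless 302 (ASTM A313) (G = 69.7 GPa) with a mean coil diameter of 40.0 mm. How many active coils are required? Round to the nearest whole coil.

13

Required rate k = F/δ = 250/7.96 = 31.407 N/mm
N_a = Gd⁴/(8D³k) = (69.7×10³ × 7.4⁴)/(8 × 40.0³ × 31.407)
    = 2.09006e+08 / 1.60804e+07 = 13 → 13 coils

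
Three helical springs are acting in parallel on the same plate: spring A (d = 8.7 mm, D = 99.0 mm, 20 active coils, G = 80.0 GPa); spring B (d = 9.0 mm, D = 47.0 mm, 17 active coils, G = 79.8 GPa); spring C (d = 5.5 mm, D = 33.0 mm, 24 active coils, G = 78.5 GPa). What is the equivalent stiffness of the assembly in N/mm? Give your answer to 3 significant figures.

50.4 N/mm

k_A = Gd⁴/(8D³N_a) = (80.0×10³)(8.7⁴)/(8·99.0³·20) = 2.9522 N/mm
k_B = Gd⁴/(8D³N_a) = (79.8×10³)(9.0⁴)/(8·47.0³·17) = 37.08 N/mm
k_C = Gd⁴/(8D³N_a) = (78.5×10³)(5.5⁴)/(8·33.0³·24) = 10.411 N/mm
Parallel: k_eq = 2.9522 + 37.08 + 10.411 = 50.443 N/mm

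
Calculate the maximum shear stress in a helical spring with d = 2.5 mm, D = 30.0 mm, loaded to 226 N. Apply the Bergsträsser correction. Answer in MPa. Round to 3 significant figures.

1230 MPa

Spring index C = D/d = 30.0/2.5 = 12.0000
K_B = (4C+2)/(4C−3) = 50.000/45.000 = 1.1111
τ₀ = 8FD/(πd³) = 8·226·30.0/(π·2.5³) = 54240/49.087 = 1105 MPa
τ_max = K·τ₀ = 1.1111 × 1105 = 1227.7 MPa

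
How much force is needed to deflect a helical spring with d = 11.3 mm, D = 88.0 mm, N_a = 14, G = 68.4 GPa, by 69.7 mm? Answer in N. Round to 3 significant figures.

1020 N

k = Gd⁴/(8D³N_a) = (68.4×10³)(11.3⁴)/(8·88.0³·14) = 14.612 N/mm
F = k·δ = 14.612 × 69.7 = 1018.4 N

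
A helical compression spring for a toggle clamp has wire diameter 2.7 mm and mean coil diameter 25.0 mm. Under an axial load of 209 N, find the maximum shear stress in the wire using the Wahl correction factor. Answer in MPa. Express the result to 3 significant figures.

Spring index C = D/d = 25.0/2.7 = 9.2593
K_W = (4C−1)/(4C−4) + 0.615/C = 36.037/33.037 + 0.0664 = 1.1572
τ₀ = 8FD/(πd³) = 8·209·25.0/(π·2.7³) = 41800/61.836 = 675.98 MPa
τ_max = K·τ₀ = 1.1572 × 675.98 = 782.26 MPa

782 MPa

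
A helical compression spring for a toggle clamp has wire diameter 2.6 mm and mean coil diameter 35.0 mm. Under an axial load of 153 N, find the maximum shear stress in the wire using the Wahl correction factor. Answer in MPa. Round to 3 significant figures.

858 MPa

Spring index C = D/d = 35.0/2.6 = 13.4615
K_W = (4C−1)/(4C−4) + 0.615/C = 52.846/49.846 + 0.0457 = 1.1059
τ₀ = 8FD/(πd³) = 8·153·35.0/(π·2.6³) = 42840/55.217 = 775.85 MPa
τ_max = K·τ₀ = 1.1059 × 775.85 = 857.99 MPa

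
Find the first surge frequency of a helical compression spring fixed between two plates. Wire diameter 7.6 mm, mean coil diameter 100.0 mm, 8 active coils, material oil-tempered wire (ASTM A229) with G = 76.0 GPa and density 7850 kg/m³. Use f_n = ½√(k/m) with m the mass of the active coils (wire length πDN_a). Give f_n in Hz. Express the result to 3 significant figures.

33.3 Hz

k = Gd⁴/(8D³N_a) = (76.0×10³)(7.6⁴)/(8·100.0³·8) = 3.9618 N/mm = 3961.8 N/m
Wire length L = πDN_a = π·100.0·8 = 2513.3 mm
m = ρ·(πd²/4)·L = 7850 × 45.365×10⁻⁶ m² × 2.5133 m = 0.89501 kg
f_n = ½√(k/m) = 0.5·√(3961.8/0.89501) = 0.5·√(4426.5) = 33.266 Hz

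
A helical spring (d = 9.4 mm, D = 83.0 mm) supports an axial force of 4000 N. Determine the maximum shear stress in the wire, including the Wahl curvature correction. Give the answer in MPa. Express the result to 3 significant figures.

Spring index C = D/d = 83.0/9.4 = 8.8298
K_W = (4C−1)/(4C−4) + 0.615/C = 34.319/31.319 + 0.0697 = 1.1654
τ₀ = 8FD/(πd³) = 8·4000·83.0/(π·9.4³) = 2.656e+06/2609.4 = 1017.9 MPa
τ_max = K·τ₀ = 1.1654 × 1017.9 = 1186.3 MPa

1190 MPa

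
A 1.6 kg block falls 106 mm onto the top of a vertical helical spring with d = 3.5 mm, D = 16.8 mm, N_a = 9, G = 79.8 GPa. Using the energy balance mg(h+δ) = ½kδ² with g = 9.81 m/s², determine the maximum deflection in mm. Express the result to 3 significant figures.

10.2 mm

k = Gd⁴/(8D³N_a) = (79.8×10³)(3.5⁴)/(8·16.8³·9) = 35.076 N/mm
W = mg = 1.6 × 9.81 = 15.696 N
½kδ² − Wδ − Wh = 0 → δ = (W + √(W² + 2kWh))/k
δ = (15.696 + √(246.36 + 116718))/35.076 = (15.696 + 342)/35.076 = 10.198 mm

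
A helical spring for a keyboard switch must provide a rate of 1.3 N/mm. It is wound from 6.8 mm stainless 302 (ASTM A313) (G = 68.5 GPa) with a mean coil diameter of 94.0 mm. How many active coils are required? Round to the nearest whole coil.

N_a = Gd⁴/(8D³k) = (68.5×10³ × 6.8⁴)/(8 × 94.0³ × 1.3)
    = 1.46462e+08 / 8.63807e+06 = 16.96 → 17 coils

17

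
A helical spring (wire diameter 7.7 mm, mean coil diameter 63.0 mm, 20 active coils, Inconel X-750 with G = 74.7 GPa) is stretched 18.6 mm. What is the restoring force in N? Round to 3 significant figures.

k = Gd⁴/(8D³N_a) = (74.7×10³)(7.7⁴)/(8·63.0³·20) = 6.5636 N/mm
F = k·δ = 6.5636 × 18.6 = 122.08 N

122 N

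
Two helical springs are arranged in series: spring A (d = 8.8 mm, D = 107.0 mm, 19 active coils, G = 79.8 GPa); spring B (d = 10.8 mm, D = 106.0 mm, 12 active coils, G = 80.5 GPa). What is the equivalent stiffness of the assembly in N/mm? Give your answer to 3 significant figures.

k_A = Gd⁴/(8D³N_a) = (79.8×10³)(8.8⁴)/(8·107.0³·19) = 2.57 N/mm
k_B = Gd⁴/(8D³N_a) = (80.5×10³)(10.8⁴)/(8·106.0³·12) = 9.5786 N/mm
Series: 1/k_eq = 1/2.57 + 1/9.5786 = 0.4935; k_eq = 2.0263 N/mm

2.03 N/mm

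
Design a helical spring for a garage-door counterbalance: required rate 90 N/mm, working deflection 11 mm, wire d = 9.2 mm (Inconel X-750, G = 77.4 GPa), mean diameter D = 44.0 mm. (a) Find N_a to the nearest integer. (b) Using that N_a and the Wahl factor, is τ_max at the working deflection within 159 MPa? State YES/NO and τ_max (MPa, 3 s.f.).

(a) 9 coils; (b) NO, τ_max = 190 MPa

N_a = Gd⁴/(8D³k) = (77.4×10³)(9.2⁴)/(8·44.0³·90) = 9.041 → N_a = 9
Actual rate k = Gd⁴/(8D³·9) = 90.407 N/mm
Working load F = kδ = 90.407·11 = 994.48 N
C = 44.0/9.2 = 4.7826; K_W = (4C−1)/(4C−4)+0.615/C = 1.3269
τ_max = K_W·8FD/(πd³) = 1.3269·143.09 = 189.87 MPa
τ_max > 159 MPa → exceeds allowable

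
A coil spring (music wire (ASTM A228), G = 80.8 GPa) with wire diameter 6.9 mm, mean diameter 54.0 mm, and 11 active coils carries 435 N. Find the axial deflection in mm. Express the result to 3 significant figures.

k = Gd⁴/(8D³N_a) = (80.8×10³)(6.9⁴)/(8·54.0³·11) = 13.217 N/mm
δ = F/k = 435 / 13.217 = 32.911 mm

32.9 mm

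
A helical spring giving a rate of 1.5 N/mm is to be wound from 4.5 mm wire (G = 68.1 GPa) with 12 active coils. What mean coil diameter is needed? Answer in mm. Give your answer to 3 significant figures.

57.9 mm

D = (Gd⁴/(8N_a·k))^(1/3) = (68.1×10³·4.5⁴/(8·12·1.5))^(1/3)
  = (193925)^(1/3) = 57.8822 mm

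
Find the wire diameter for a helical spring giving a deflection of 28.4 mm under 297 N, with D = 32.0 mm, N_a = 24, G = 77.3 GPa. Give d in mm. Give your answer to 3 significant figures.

Required rate k = F/δ = 297/28.4 = 10.458 N/mm
d = (8D³N_a·k / G)^(1/4) = (8·32.0³·24·10.458 / (77.3×10³))^0.25
  = (851.16)^0.25 = 5.4014 mm

5.40 mm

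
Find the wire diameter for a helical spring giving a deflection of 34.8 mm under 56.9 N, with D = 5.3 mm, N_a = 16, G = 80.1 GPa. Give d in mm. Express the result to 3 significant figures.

Required rate k = F/δ = 56.9/34.8 = 1.6351 N/mm
d = (8D³N_a·k / G)^(1/4) = (8·5.3³·16·1.6351 / (80.1×10³))^0.25
  = (0.38899)^0.25 = 0.7897 mm

0.790 mm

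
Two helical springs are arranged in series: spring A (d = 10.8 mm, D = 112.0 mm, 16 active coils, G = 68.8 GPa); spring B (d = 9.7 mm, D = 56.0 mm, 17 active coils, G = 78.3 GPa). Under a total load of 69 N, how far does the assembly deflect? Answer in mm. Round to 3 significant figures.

15.6 mm

k_A = Gd⁴/(8D³N_a) = (68.8×10³)(10.8⁴)/(8·112.0³·16) = 5.205 N/mm
k_B = Gd⁴/(8D³N_a) = (78.3×10³)(9.7⁴)/(8·56.0³·17) = 29.023 N/mm
Series: 1/k_eq = 1/5.205 + 1/29.023 = 0.22658; k_eq = 4.4135 N/mm
δ = F/k_eq = 69/4.4135 = 15.634 mm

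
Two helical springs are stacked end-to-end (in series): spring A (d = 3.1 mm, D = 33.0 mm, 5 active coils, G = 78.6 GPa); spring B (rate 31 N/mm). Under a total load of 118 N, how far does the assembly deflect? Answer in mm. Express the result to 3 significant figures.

27.2 mm

k_A = Gd⁴/(8D³N_a) = (78.6×10³)(3.1⁴)/(8·33.0³·5) = 5.0497 N/mm
Series: 1/k_eq = 1/5.0497 + 1/31 = 0.23029; k_eq = 4.3424 N/mm
δ = F/k_eq = 118/4.3424 = 27.174 mm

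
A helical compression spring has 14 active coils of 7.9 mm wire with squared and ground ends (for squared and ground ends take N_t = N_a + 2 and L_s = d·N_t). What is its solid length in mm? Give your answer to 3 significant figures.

squared and ground ends: N_t = N_a + 2 = 14 + 2 = 16
L_s = d·N_t = 7.9 × 16 = 126.4 mm

126 mm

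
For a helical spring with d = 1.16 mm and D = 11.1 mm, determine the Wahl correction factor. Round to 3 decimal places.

1.152

C = D/d = 11.1/1.16 = 9.5690
K_W = (4C−1)/(4C−4) + 0.615/C = 37.276/34.276 + 0.0643 = 1.1518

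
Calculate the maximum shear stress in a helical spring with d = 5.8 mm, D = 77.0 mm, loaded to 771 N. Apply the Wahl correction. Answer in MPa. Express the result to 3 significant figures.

Spring index C = D/d = 77.0/5.8 = 13.2759
K_W = (4C−1)/(4C−4) + 0.615/C = 52.103/49.103 + 0.0463 = 1.1074
τ₀ = 8FD/(πd³) = 8·771·77.0/(π·5.8³) = 474936/612.96 = 774.82 MPa
τ_max = K·τ₀ = 1.1074 × 774.82 = 858.05 MPa

858 MPa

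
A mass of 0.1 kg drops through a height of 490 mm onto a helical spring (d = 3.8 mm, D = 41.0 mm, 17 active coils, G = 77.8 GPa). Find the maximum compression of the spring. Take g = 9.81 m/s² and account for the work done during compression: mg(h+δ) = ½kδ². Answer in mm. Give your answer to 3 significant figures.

24.1 mm

k = Gd⁴/(8D³N_a) = (77.8×10³)(3.8⁴)/(8·41.0³·17) = 1.7307 N/mm
W = mg = 0.1 × 9.81 = 0.981 N
½kδ² − Wδ − Wh = 0 → δ = (W + √(W² + 2kWh))/k
δ = (0.981 + √(0.96236 + 1663.87))/1.7307 = (0.981 + 40.802)/1.7307 = 24.142 mm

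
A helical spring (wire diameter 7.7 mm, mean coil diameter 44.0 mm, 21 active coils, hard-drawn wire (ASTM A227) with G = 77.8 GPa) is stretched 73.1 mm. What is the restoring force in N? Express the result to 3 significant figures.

k = Gd⁴/(8D³N_a) = (77.8×10³)(7.7⁴)/(8·44.0³·21) = 19.111 N/mm
F = k·δ = 19.111 × 73.1 = 1397 N

1400 N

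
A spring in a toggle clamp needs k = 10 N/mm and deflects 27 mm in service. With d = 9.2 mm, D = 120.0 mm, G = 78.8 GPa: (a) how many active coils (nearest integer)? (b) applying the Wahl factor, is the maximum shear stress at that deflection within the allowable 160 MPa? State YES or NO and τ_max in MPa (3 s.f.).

N_a = Gd⁴/(8D³k) = (78.8×10³)(9.2⁴)/(8·120.0³·10) = 4.084 → N_a = 4
Actual rate k = Gd⁴/(8D³·4) = 10.209 N/mm
Working load F = kδ = 10.209·27 = 275.64 N
C = 120.0/9.2 = 13.0435; K_W = (4C−1)/(4C−4)+0.615/C = 1.1094
τ_max = K_W·8FD/(πd³) = 1.1094·108.17 = 120.01 MPa
τ_max ≤ 160 MPa → acceptable

(a) 4 coils; (b) YES, τ_max = 120 MPa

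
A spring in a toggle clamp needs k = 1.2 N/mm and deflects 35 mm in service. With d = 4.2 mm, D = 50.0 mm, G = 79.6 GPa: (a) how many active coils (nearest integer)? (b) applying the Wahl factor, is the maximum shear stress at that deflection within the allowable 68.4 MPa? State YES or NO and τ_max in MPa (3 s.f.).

(a) 21 coils; (b) NO, τ_max = 79.5 MPa

N_a = Gd⁴/(8D³k) = (79.6×10³)(4.2⁴)/(8·50.0³·1.2) = 20.64 → N_a = 21
Actual rate k = Gd⁴/(8D³·21) = 1.1795 N/mm
Working load F = kδ = 1.1795·35 = 41.282 N
C = 50.0/4.2 = 11.9048; K_W = (4C−1)/(4C−4)+0.615/C = 1.1204
τ_max = K_W·8FD/(πd³) = 1.1204·70.945 = 79.489 MPa
τ_max > 68.4 MPa → exceeds allowable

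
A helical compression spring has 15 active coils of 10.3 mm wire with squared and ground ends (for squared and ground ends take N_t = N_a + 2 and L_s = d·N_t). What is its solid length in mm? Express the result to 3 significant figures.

squared and ground ends: N_t = N_a + 2 = 15 + 2 = 17
L_s = d·N_t = 10.3 × 17 = 175.1 mm

175 mm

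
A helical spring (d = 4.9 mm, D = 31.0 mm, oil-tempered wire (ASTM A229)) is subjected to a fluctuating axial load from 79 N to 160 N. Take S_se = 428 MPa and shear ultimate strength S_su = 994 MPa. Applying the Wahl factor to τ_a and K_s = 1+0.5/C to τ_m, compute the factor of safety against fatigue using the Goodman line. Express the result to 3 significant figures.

C = D/d = 31.0/4.9 = 6.3265; K_W = (4C−1)/(4C−4)+0.615/C = 1.2380; K_s = 1+0.5/C = 1.0790
F_a = (F_max−F_min)/2 = 40.5 N; F_m = (F_max+F_min)/2 = 119.5 N
τ_a = K_W·8F_aD/(πd³) = 1.2380 × 27.175 = 33.643 MPa
τ_m = K_s·8F_mD/(πd³) = 1.0790 × 80.183 = 86.52 MPa
Goodman: 1/n_f = τ_a/S_se + τ_m/S_su = 33.643/428 + 86.52/994 = 0.07861 + 0.08704 = 0.16565
n_f = 1/0.16565 = 6.037

6.04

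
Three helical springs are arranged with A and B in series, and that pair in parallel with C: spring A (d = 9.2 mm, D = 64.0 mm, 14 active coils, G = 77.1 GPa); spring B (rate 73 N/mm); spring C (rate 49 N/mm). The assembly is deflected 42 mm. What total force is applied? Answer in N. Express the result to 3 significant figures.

2690 N

k_A = Gd⁴/(8D³N_a) = (77.1×10³)(9.2⁴)/(8·64.0³·14) = 18.813 N/mm
Springs A,B series: k_AB = 1/(1/18.813+1/73) = 14.958 N/mm; parallel with C: k_eq = 14.958+49 = 63.958 N/mm
F = k_eq·δ = 63.958·42 = 2686.2 N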